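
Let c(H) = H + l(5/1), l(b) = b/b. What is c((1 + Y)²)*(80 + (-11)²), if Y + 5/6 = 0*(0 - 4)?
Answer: 2479/12 ≈ 206.58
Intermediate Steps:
Y = -⅚ (Y = -⅚ + 0*(0 - 4) = -⅚ + 0*(-4) = -⅚ + 0 = -⅚ ≈ -0.83333)
l(b) = 1
c(H) = 1 + H (c(H) = H + 1 = 1 + H)
c((1 + Y)²)*(80 + (-11)²) = (1 + (1 - ⅚)²)*(80 + (-11)²) = (1 + (⅙)²)*(80 + 121) = (1 + 1/36)*201 = (37/36)*201 = 2479/12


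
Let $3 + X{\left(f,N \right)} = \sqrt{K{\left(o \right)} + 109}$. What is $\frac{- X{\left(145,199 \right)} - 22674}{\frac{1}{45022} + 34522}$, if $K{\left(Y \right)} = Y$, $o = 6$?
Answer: $- \frac{1020693762}{1554249485} - \frac{45022 \sqrt{115}}{1554249485} \approx -0.65702$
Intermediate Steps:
$X{\left(f,N \right)} = -3 + \sqrt{115}$ ($X{\left(f,N \right)} = -3 + \sqrt{6 + 109} = -3 + \sqrt{115}$)
$\frac{- X{\left(145,199 \right)} - 22674}{\frac{1}{45022} + 34522} = \frac{- (-3 + \sqrt{115}) - 22674}{\frac{1}{45022} + 34522} = \frac{\left(3 - \sqrt{115}\right) - 22674}{\frac{1}{45022} + 34522} = \frac{-22671 - \sqrt{115}}{\frac{1554249485}{45022}} = \left(-22671 - \sqrt{115}\right) \frac{45022}{1554249485} = - \frac{1020693762}{1554249485} - \frac{45022 \sqrt{115}}{1554249485}$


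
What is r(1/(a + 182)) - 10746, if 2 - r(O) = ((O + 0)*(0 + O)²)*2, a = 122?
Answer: -150923460609/14047232 ≈ -10744.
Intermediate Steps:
r(O) = 2 - 2*O³ (r(O) = 2 - (O + 0)*(0 + O)²*2 = 2 - O*O²*2 = 2 - O³*2 = 2 - 2*O³)
r(1/(a + 182)) - 10746 = (2 - 2/(122 + 182)³) - 10746 = (2 - 2*(1/304)³) - 10746 = (2 - 2*1/28094464) - 10746 = (2 - 1/14047232) - 10746 = 28094463/14047232 - 10746 = -150923460609/14047232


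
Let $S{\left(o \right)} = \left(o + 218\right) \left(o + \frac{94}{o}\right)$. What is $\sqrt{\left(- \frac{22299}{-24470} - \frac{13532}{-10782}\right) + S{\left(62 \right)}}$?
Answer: $\frac{\sqrt{33050834729656549262570}}{1363150290} \approx 133.37$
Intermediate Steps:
$S{\left(o \right)} = \left(218 + o\right) \left(o + \frac{94}{o}\right)$
$\sqrt{\left(- \frac{22299}{-24470} - \frac{13532}{-10782}\right) + S{\left(62 \right)}} = \sqrt{\left(- \frac{22299}{-24470} - \frac{13532}{-10782}\right) + \left(94 + 62^{2} + 218 \cdot 62 + \frac{20492}{62}\right)} = \sqrt{\left(\left(-22299\right) \left(- \frac{1}{24470}\right) - - \frac{6766}{5391}\right) + \left(94 + 3844 + 13516 + 20492 \cdot \frac{1}{62}\right)} = \sqrt{\left(\frac{22299}{24470} + \frac{6766}{5391}\right) + \left(94 + 3844 + 13516 + \frac{10246}{31}\right)} = \sqrt{\frac{285777929}{131917770} + \frac{551320}{31}} = \sqrt{\frac{72737764072199}{4089450870}} = \frac{\sqrt{33050834729656549262570}}{1363150290}$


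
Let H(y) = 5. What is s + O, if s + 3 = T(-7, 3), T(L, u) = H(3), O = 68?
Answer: 70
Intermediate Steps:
T(L, u) = 5
s = 2 (s = -3 + 5 = 2)
s + O = 2 + 68 = 70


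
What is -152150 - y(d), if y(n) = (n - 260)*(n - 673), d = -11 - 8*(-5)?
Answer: -300914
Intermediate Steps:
d = 29 (d = -11 + 40 = 29)
y(n) = (-673 + n)*(-260 + n) (y(n) = (-260 + n)*(-673 + n) = (-673 + n)*(-260 + n))
-152150 - y(d) = -152150 - (174980 + 29**2 - 933*29) = -152150 - (174980 + 841 - 27057) = -152150 - 1*148764 = -152150 - 148764 = -300914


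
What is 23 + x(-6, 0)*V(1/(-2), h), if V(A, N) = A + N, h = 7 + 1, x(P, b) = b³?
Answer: 23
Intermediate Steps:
h = 8
23 + x(-6, 0)*V(1/(-2), h) = 23 + 0³*(1/(-2) + 8) = 23 + 0*(-½ + 8) = 23 + 0*(15/2) = 23 + 0 = 23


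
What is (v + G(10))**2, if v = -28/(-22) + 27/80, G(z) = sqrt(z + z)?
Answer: 17495889/774400 + 1417*sqrt(5)/220 ≈ 36.995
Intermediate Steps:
G(z) = sqrt(2)*sqrt(z) (G(z) = sqrt(2*z) = sqrt(2)*sqrt(z))
v = 1417/880 (v = -28*(-1/22) + 27*(1/80) = 14/11 + 27/80 = 1417/880 ≈ 1.6102)
(v + G(10))**2 = (1417/880 + sqrt(2)*sqrt(10))**2 = (1417/880 + 2*sqrt(5))**2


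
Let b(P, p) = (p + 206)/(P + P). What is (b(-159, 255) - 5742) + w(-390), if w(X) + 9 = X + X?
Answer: -2077319/318 ≈ -6532.5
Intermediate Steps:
b(P, p) = (206 + p)/(2*P) (b(P, p) = (206 + p)/((2*P)) = (206 + p)*(1/(2*P)) = (206 + p)/(2*P))
w(X) = -9 + 2*X (w(X) = -9 + (X + X) = -9 + 2*X)
(b(-159, 255) - 5742) + w(-390) = ((1/2)*(206 + 255)/(-159) - 5742) + (-9 + 2*(-390)) = ((1/2)*(-1/159)*461 - 5742) + (-9 - 780) = (-461/318 - 5742) - 789 = -1826417/318 - 789 = -2077319/318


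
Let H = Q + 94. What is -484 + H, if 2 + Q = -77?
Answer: -469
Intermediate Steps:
Q = -79 (Q = -2 - 77 = -79)
H = 15 (H = -79 + 94 = 15)
-484 + H = -484 + 15 = -469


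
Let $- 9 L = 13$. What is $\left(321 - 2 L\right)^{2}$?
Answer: $\frac{8497225}{81} \approx 1.049 \cdot 10^{5}$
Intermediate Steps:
$L = - \frac{13}{9}$ ($L = \left(- \frac{1}{9}\right) 13 = - \frac{13}{9} \approx -1.4444$)
$\left(321 - 2 L\right)^{2} = \left(321 - - \frac{26}{9}\right)^{2} = \left(321 + \frac{26}{9}\right)^{2} = \left(\frac{2915}{9}\right)^{2} = \frac{8497225}{81}$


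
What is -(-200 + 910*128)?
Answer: -116280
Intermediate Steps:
-(-200 + 910*128) = -(-200 + 116480) = -1*116280 = -116280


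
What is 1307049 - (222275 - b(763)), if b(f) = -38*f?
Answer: 1055780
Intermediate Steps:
1307049 - (222275 - b(763)) = 1307049 - (222275 - (-38)*763) = 1307049 - (222275 - 1*(-28994)) = 1307049 - (222275 + 28994) = 1307049 - 1*251269 = 1307049 - 251269 = 1055780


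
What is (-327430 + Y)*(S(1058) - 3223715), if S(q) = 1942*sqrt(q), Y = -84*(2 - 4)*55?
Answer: 1025753875850 - 14212274540*sqrt(2) ≈ 1.0057e+12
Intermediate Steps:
Y = 9240 (Y = -(-168)*55 = -84*(-2)*55 = 168*55 = 9240)
(-327430 + Y)*(S(1058) - 3223715) = (-327430 + 9240)*(1942*sqrt(1058) - 3223715) = -318190*(1942*(23*sqrt(2)) - 3223715) = -318190*(44666*sqrt(2) - 3223715) = -318190*(-3223715 + 44666*sqrt(2)) = 1025753875850 - 14212274540*sqrt(2)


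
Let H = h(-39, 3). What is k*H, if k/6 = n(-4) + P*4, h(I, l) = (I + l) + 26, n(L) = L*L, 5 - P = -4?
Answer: -3120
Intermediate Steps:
P = 9 (P = 5 - 1*(-4) = 5 + 4 = 9)
n(L) = L**2
h(I, l) = 26 + I + l
H = -10 (H = 26 - 39 + 3 = -10)
k = 312 (k = 6*((-4)**2 + 9*4) = 6*(16 + 36) = 6*52 = 312)
k*H = 312*(-10) = -3120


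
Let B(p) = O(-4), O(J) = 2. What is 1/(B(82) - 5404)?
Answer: -1/5402 ≈ -0.00018512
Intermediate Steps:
B(p) = 2
1/(B(82) - 5404) = 1/(2 - 5404) = 1/(-5402) = -1/5402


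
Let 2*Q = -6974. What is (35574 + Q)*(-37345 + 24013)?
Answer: -427783884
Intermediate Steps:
Q = -3487 (Q = (1/2)*(-6974) = -3487)
(35574 + Q)*(-37345 + 24013) = (35574 - 3487)*(-37345 + 24013) = 32087*(-13332) = -427783884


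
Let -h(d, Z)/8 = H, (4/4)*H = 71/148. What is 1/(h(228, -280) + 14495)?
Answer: 37/536173 ≈ 6.9008e-5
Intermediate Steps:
H = 71/148 ≈ 0.47973
h(d, Z) = -142/37 (h(d, Z) = -8*71/148 = -142/37)
1/(h(228, -280) + 14495) = 1/(-142/37 + 14495) = 1/(536173/37) = 37/536173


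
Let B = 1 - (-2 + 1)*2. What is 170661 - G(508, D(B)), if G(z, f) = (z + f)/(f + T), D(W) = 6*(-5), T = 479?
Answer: 76626311/449 ≈ 1.7066e+5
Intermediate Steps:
B = 3 (B = 1 - (-1)*2 = 1 - 1*(-2) = 1 + 2 = 3)
D(W) = -30
G(z, f) = (f + z)/(479 + f) (G(z, f) = (z + f)/(f + 479) = (f + z)/(479 + f))
170661 - G(508, D(B)) = 170661 - (-30 + 508)/(479 - 30) = 170661 - 478/449 = 76626311/449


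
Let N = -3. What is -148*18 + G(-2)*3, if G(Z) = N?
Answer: -2673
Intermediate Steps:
G(Z) = -3
-148*18 + G(-2)*3 = -148*18 - 3*3 = -2664 - 9 = -2673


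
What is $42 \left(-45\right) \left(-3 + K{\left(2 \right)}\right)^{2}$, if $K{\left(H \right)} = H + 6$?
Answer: $-47250$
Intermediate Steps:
$K{\left(H \right)} = 6 + H$
$42 \left(-45\right) \left(-3 + K{\left(2 \right)}\right)^{2} = 42 \left(-45\right) \left(-3 + \left(6 + 2\right)\right)^{2} = - 1890 \left(-3 + 8\right)^{2} = - 1890 \cdot 5^{2} = \left(-1890\right) 25 = -47250$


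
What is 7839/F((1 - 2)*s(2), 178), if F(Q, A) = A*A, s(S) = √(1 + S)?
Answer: 7839/31684 ≈ 0.24741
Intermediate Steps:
F(Q, A) = A²
7839/F((1 - 2)*s(2), 178) = 7839/(178²) = 7839/31684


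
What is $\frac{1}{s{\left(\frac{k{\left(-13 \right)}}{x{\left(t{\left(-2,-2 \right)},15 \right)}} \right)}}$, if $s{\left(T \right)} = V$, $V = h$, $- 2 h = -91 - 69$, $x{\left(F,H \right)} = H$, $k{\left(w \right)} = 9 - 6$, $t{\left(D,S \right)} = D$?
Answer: $\frac{1}{80} \approx 0.0125$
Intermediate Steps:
$k{\left(w \right)} = 3$
$h = 80$ ($h = - \frac{-91 - 69}{2} = \left(- \frac{1}{2}\right) \left(-160\right) = 80$)
$V = 80$
$s{\left(T \right)} = 80$
$\frac{1}{s{\left(\frac{k{\left(-13 \right)}}{x{\left(t{\left(-2,-2 \right)},15 \right)}} \right)}} = \frac{1}{80}$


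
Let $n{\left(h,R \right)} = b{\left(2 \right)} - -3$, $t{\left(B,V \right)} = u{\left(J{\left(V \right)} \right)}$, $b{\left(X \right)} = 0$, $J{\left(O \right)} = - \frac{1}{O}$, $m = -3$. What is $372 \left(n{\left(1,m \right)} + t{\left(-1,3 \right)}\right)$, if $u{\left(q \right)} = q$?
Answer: $992$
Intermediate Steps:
$t{\left(B,V \right)} = - \frac{1}{V}$
$n{\left(h,R \right)} = 3$ ($n{\left(h,R \right)} = 0 - -3 = 0 + 3 = 3$)
$372 \left(n{\left(1,m \right)} + t{\left(-1,3 \right)}\right) = 372 \left(3 - \frac{1}{3}\right) = 372 \cdot \frac{8}{3} = 992$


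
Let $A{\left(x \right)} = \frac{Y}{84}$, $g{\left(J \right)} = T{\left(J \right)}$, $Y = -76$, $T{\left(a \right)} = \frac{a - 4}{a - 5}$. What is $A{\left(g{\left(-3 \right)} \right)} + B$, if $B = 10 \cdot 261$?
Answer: $\frac{54791}{21} \approx 2609.1$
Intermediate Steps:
$T{\left(a \right)} = \frac{-4 + a}{-5 + a}$
$g{\left(J \right)} = \frac{-4 + J}{-5 + J}$
$A{\left(x \right)} = - \frac{19}{21}$ ($A{\left(x \right)} = - \frac{76}{84} = \left(-76\right) \frac{1}{84} = - \frac{19}{21}$)
$B = 2610$
$A{\left(g{\left(-3 \right)} \right)} + B = - \frac{19}{21} + 2610 = \frac{54791}{21}$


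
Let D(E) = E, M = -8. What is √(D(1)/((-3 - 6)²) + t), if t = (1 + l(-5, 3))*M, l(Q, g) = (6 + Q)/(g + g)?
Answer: I*√755/9 ≈ 3.053*I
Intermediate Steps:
l(Q, g) = (6 + Q)/(2*g) (l(Q, g) = (6 + Q)/((2*g)) = (6 + Q)*(1/(2*g)) = (6 + Q)/(2*g))
t = -28/3 (t = (1 + (½)*(6 - 5)/3)*(-8) = (1 + (½)*(⅓)*1)*(-8) = (1 + ⅙)*(-8) = (7/6)*(-8) = -28/3 ≈ -9.3333)
√(D(1)/((-3 - 6)²) + t) = √(1/(-3 - 6)² - 28/3) = √(1/(-9)² - 28/3) = √(1/81 - 28/3) = √(-755/81) = I*√755/9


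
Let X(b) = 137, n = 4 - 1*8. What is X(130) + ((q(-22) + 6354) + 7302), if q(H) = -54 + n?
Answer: 13735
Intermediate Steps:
n = -4 (n = 4 - 8 = -4)
q(H) = -58 (q(H) = -54 - 4 = -58)
X(130) + ((q(-22) + 6354) + 7302) = 137 + ((-58 + 6354) + 7302) = 137 + (6296 + 7302) = 137 + 13598 = 13735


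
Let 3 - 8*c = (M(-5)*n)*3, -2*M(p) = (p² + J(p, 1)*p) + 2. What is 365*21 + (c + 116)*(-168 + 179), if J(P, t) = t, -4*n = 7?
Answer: 283703/32 ≈ 8865.7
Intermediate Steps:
n = -7/4 (n = -¼*7 = -7/4 ≈ -1.7500)
M(p) = -1 - p/2 - p²/2 (M(p) = -((p² + 1*p) + 2)/2 = -((p² + p) + 2)/2 = -((p + p²) + 2)/2 = -(2 + p + p²)/2 = -1 - p/2 - p²/2)
c = -219/32 (c = 3/8 - (-1 - ½*(-5) - ½*(-5)²)*(-7/4)*3/8 = 3/8 - (-1 + 5/2 - ½*25)*(-7/4)*3/8 = 3/8 - (-1 + 5/2 - 25/2)*(-7/4)*3/8 = 3/8 - (-11*(-7/4))*3/8 = 3/8 - 77*3/32 = 3/8 - ⅛*231/4 = 3/8 - 231/32 = -219/32 ≈ -6.8438)
365*21 + (c + 116)*(-168 + 179) = 365*21 + (-219/32 + 116)*(-168 + 179) = 7665 + (3493/32)*11 = 7665 + 38423/32 = 283703/32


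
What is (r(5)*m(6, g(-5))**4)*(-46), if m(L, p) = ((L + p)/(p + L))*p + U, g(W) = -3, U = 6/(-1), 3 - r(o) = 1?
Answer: -603612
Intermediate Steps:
r(o) = 2 (r(o) = 3 - 1*1 = 3 - 1 = 2)
U = -6 (U = 6*(-1) = -6)
m(L, p) = -6 + p (m(L, p) = ((L + p)/(p + L))*p - 6 = ((L + p)/(L + p))*p - 6 = 1*p - 6 = p - 6 = -6 + p)
(r(5)*m(6, g(-5))**4)*(-46) = (2*(-6 - 3)**4)*(-46) = (2*(-9)**4)*(-46) = (2*6561)*(-46) = 13122*(-46) = -603612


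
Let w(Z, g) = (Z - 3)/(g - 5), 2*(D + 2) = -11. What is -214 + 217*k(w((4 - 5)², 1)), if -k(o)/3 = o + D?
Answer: 4343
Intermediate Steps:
D = -15/2 (D = -2 + (½)*(-11) = -2 - 11/2 = -15/2 ≈ -7.5000)
w(Z, g) = (-3 + Z)/(-5 + g)
k(o) = 45/2 - 3*o (k(o) = -3*(o - 15/2) = -3*(-15/2 + o) = 45/2 - 3*o)
-214 + 217*k(w((4 - 5)², 1)) = -214 + 217*(45/2 - 3*(-3 + (4 - 5)²)/(-5 + 1)) = -214 + 217*(45/2 - 3*(-3 + (-1)²)/(-4)) = -214 + 217*(45/2 - (-3)*(-3 + 1)/4) = -214 + 217*(45/2 - (-3)*(-2)/4) = -214 + 217*(45/2 - 3*½) = -214 + 217*(45/2 - 3/2) = -214 + 217*21 = -214 + 4557 = 4343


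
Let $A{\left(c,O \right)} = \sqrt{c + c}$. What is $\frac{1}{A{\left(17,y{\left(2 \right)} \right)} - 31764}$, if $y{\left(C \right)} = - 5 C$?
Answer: $- \frac{15882}{504475831} - \frac{\sqrt{34}}{1008951662} \approx -3.1488 \cdot 10^{-5}$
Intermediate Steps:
$A{\left(c,O \right)} = \sqrt{2} \sqrt{c}$ ($A{\left(c,O \right)} = \sqrt{2 c} = \sqrt{2} \sqrt{c}$)
$\frac{1}{A{\left(17,y{\left(2 \right)} \right)} - 31764} = \frac{1}{\sqrt{2} \sqrt{17} - 31764} = \frac{1}{\sqrt{34} - 31764} = \frac{1}{-31764 + \sqrt{34}}$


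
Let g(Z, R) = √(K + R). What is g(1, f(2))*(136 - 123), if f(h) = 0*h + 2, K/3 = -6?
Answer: 52*I ≈ 52.0*I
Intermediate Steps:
K = -18 (K = 3*(-6) = -18)
f(h) = 2 (f(h) = 0 + 2 = 2)
g(Z, R) = √(-18 + R)
g(1, f(2))*(136 - 123) = √(-18 + 2)*(136 - 123) = √(-16)*13 = (4*I)*13 = 52*I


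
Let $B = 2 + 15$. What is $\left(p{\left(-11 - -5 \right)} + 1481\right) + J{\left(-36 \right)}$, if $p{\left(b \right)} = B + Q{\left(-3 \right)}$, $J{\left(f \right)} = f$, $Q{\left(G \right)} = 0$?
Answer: $1462$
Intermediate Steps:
$B = 17$
$p{\left(b \right)} = 17$ ($p{\left(b \right)} = 17 + 0 = 17$)
$\left(p{\left(-11 - -5 \right)} + 1481\right) + J{\left(-36 \right)} = \left(17 + 1481\right) - 36 = 1498 - 36 = 1462$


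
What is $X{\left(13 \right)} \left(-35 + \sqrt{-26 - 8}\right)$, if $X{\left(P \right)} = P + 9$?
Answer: $-770 + 22 i \sqrt{34} \approx -770.0 + 128.28 i$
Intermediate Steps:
$X{\left(P \right)} = 9 + P$
$X{\left(13 \right)} \left(-35 + \sqrt{-26 - 8}\right) = \left(9 + 13\right) \left(-35 + \sqrt{-26 - 8}\right) = 22 \left(-35 + \sqrt{-34}\right) = 22 \left(-35 + i \sqrt{34}\right) = -770 + 22 i \sqrt{34}$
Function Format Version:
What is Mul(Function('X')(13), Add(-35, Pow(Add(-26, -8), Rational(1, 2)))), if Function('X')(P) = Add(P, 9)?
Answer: Add(-770, Mul(22, I, Pow(34, Rational(1, 2)))) ≈ Add(-770.00, Mul(128.28, I))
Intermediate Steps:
Function('X')(P) = Add(9, P)
Mul(Function('X')(13), Add(-35, Pow(Add(-26, -8), Rational(1, 2)))) = Mul(Add(9, 13), Add(-35, Pow(Add(-26, -8), Rational(1, 2)))) = Mul(22, Add(-35, Pow(-34, Rational(1, 2)))) = Mul(22, Add(-35, Mul(I, Pow(34, Rational(1, 2))))) = Add(-770, Mul(22, I, Pow(34, Rational(1, 2))))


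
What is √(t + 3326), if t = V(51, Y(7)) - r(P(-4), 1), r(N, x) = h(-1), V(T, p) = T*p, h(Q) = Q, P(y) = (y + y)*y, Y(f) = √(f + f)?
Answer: √(3327 + 51*√14) ≈ 59.311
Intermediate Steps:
Y(f) = √2*√f (Y(f) = √(2*f) = √2*√f)
P(y) = 2*y² (P(y) = (2*y)*y = 2*y²)
r(N, x) = -1
t = 1 + 51*√14 (t = 51*(√2*√7) - 1*(-1) = 51*√14 + 1 = 1 + 51*√14 ≈ 191.82)
√(t + 3326) = √((1 + 51*√14) + 3326) = √(3327 + 51*√14)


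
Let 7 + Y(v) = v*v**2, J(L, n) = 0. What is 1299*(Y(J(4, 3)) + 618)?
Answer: 793689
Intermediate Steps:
Y(v) = -7 + v**3 (Y(v) = -7 + v*v**2 = -7 + v**3)
1299*(Y(J(4, 3)) + 618) = 1299*((-7 + 0**3) + 618) = 1299*((-7 + 0) + 618) = 1299*(-7 + 618) = 1299*611 = 793689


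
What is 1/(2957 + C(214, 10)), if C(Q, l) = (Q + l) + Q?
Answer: 1/3395 ≈ 0.00029455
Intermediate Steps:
C(Q, l) = l + 2*Q
1/(2957 + C(214, 10)) = 1/(2957 + (10 + 2*214)) = 1/(2957 + (10 + 428)) = 1/(2957 + 438) = 1/3395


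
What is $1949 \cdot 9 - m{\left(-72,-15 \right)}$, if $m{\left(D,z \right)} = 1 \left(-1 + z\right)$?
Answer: $17557$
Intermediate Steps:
$m{\left(D,z \right)} = -1 + z$
$1949 \cdot 9 - m{\left(-72,-15 \right)} = 1949 \cdot 9 - \left(-1 - 15\right) = 17541 - -16 = 17541 + 16 = 17557$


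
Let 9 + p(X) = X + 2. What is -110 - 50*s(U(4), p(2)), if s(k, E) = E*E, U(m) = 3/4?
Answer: -1360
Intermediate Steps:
U(m) = 3/4 (U(m) = 3*(1/4) = 3/4)
p(X) = -7 + X (p(X) = -9 + (X + 2) = -9 + (2 + X) = -7 + X)
s(k, E) = E**2
-110 - 50*s(U(4), p(2)) = -110 - 50*(-7 + 2)**2 = -110 - 50*(-5)**2 = -110 - 50*25 = -110 - 1250 = -1360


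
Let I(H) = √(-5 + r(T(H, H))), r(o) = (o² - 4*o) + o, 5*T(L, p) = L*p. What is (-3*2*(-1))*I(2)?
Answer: 78*I/5 ≈ 15.6*I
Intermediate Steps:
T(L, p) = L*p/5 (T(L, p) = (L*p)/5 = L*p/5)
r(o) = o² - 3*o
I(H) = √(-5 + H²*(-3 + H²/5)/5) (I(H) = √(-5 + (H*H/5)*(-3 + H*H/5)) = √(-5 + (H²/5)*(-3 + H²/5)) = √(-5 + H²*(-3 + H²/5)/5))
(-3*2*(-1))*I(2) = (-3*2*(-1))*(√(-125 + 2²*(-15 + 2²))/5) = (-6*(-1))*(√(-125 + 4*(-15 + 4))/5) = 6*(√(-125 + 4*(-11))/5) = 6*(√(-125 - 44)/5) = 6*(√(-169)/5) = 6*((13*I)/5) = 6*(13*I/5) = 78*I/5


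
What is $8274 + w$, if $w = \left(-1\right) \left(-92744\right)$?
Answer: $101018$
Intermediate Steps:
$w = 92744$
$8274 + w = 8274 + 92744 = 101018$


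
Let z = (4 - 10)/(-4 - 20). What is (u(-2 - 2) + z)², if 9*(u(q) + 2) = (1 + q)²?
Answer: 9/16 ≈ 0.56250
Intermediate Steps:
u(q) = -2 + (1 + q)²/9
z = ¼ (z = -6/(-24) = -6*(-1/24) = ¼ ≈ 0.25000)
(u(-2 - 2) + z)² = ((-2 + (1 + (-2 - 2))²/9) + ¼)² = ((-2 + (1 - 4)²/9) + ¼)² = ((-2 + (⅑)*(-3)²) + ¼)² = ((-2 + (⅑)*9) + ¼)² = ((-2 + 1) + ¼)² = (-1 + ¼)² = (-¾)² = 9/16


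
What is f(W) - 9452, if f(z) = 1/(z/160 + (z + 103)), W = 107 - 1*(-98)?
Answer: -93546412/9897 ≈ -9452.0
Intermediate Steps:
W = 205 (W = 107 + 98 = 205)
f(z) = 1/(103 + 161*z/160) (f(z) = 1/(z*(1/160) + (103 + z)) = 1/(z/160 + (103 + z)) = 1/(103 + 161*z/160))
f(W) - 9452 = 160/(16480 + 161*205) - 9452 = 160/(16480 + 33005) - 9452 = 160/49485 - 9452 = 160*(1/49485) - 9452 = 32/9897 - 9452 = -93546412/9897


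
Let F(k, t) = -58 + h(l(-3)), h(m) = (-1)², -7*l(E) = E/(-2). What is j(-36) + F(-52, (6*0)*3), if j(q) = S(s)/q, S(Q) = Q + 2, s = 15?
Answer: -2069/36 ≈ -57.472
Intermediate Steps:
S(Q) = 2 + Q
l(E) = E/14 (l(E) = -E/(7*(-2)) = -E*(-1)/(7*2) = -(-1)*E/14 = E/14)
h(m) = 1
F(k, t) = -57 (F(k, t) = -58 + 1 = -57)
j(q) = 17/q (j(q) = (2 + 15)/q = 17/q)
j(-36) + F(-52, (6*0)*3) = 17/(-36) - 57 = 17*(-1/36) - 57 = -17/36 - 57 = -2069/36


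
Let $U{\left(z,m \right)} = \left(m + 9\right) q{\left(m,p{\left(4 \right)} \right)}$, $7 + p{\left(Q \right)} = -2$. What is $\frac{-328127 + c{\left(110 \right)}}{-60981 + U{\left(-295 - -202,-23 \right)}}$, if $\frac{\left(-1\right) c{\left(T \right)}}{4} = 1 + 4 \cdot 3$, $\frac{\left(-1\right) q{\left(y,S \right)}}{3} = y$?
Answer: $\frac{109393}{20649} \approx 5.2977$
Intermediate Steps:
$p{\left(Q \right)} = -9$ ($p{\left(Q \right)} = -7 - 2 = -9$)
$q{\left(y,S \right)} = - 3 y$
$c{\left(T \right)} = -52$ ($c{\left(T \right)} = - 4 \left(1 + 4 \cdot 3\right) = - 4 \left(1 + 12\right) = \left(-4\right) 13 = -52$)
$U{\left(z,m \right)} = - 3 m \left(9 + m\right)$ ($U{\left(z,m \right)} = \left(m + 9\right) \left(- 3 m\right) = \left(9 + m\right) \left(- 3 m\right) = - 3 m \left(9 + m\right)$)
$\frac{-328127 + c{\left(110 \right)}}{-60981 + U{\left(-295 - -202,-23 \right)}} = \frac{-328127 - 52}{-60981 - - 69 \left(9 - 23\right)} = - \frac{328179}{-60981 - \left(-69\right) \left(-14\right)} = - \frac{328179}{-60981 - 966} = - \frac{328179}{-61947} = \left(-328179\right) \left(- \frac{1}{61947}\right) = \frac{109393}{20649}$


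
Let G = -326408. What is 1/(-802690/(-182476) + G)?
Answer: -13034/4254344537 ≈ -3.0637e-6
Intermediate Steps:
1/(-802690/(-182476) + G) = 1/(-802690/(-182476) - 326408) = 1/(-802690*(-1/182476) - 326408) = 1/(57335/13034 - 326408) = 1/(-4254344537/13034) = -13034/4254344537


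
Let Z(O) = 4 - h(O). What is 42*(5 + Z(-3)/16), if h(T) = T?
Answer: 1827/8 ≈ 228.38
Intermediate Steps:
Z(O) = 4 - O
42*(5 + Z(-3)/16) = 42*(5 + (4 - 1*(-3))/16) = 42*(5 + (4 + 3)*(1/16)) = 42*(5 + 7*(1/16)) = 42*(5 + 7/16) = 42*(87/16) = 1827/8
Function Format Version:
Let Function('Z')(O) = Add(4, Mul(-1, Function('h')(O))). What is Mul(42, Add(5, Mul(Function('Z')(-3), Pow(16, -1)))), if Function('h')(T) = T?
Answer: Rational(1827, 8) ≈ 228.38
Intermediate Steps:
Function('Z')(O) = Add(4, Mul(-1, O))
Mul(42, Add(5, Mul(Function('Z')(-3), Pow(16, -1)))) = Mul(42, Add(5, Mul(Add(4, Mul(-1, -3)), Pow(16, -1)))) = Mul(42, Add(5, Mul(Add(4, 3), Rational(1, 16)))) = Mul(42, Add(5, Mul(7, Rational(1, 16)))) = Mul(42, Add(5, Rational(7, 16))) = Mul(42, Rational(87, 16)) = Rational(1827, 8)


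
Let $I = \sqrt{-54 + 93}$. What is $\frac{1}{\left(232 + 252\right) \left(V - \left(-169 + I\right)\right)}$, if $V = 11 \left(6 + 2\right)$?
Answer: $\frac{257}{31948840} + \frac{\sqrt{39}}{31948840} \approx 8.2396 \cdot 10^{-6}$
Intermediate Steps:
$I = \sqrt{39} \approx 6.245$
$V = 88$ ($V = 11 \cdot 8 = 88$)
$\frac{1}{\left(232 + 252\right) \left(V - \left(-169 + I\right)\right)} = \frac{1}{\left(232 + 252\right) \left(88 + \left(169 - \sqrt{39}\right)\right)} = \frac{1}{484 \left(257 - \sqrt{39}\right)} = \frac{1}{124388 - 484 \sqrt{39}}$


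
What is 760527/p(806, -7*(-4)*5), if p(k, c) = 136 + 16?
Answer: 760527/152 ≈ 5003.5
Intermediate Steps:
p(k, c) = 152
760527/p(806, -7*(-4)*5) = 760527/152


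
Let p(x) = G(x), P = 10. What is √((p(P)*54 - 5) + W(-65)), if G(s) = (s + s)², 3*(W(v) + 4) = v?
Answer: 2*√48531/3 ≈ 146.86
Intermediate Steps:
W(v) = -4 + v/3
G(s) = 4*s² (G(s) = (2*s)² = 4*s²)
p(x) = 4*x²
√((p(P)*54 - 5) + W(-65)) = √(((4*10²)*54 - 5) + (-4 + (⅓)*(-65))) = √(((4*100)*54 - 5) + (-4 - 65/3)) = √((400*54 - 5) - 77/3) = √((21600 - 5) - 77/3) = √(21595 - 77/3) = √(64708/3) = 2*√48531/3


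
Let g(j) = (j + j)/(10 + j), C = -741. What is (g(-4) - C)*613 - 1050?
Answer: 1357097/3 ≈ 4.5237e+5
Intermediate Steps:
g(j) = 2*j/(10 + j) (g(j) = (2*j)/(10 + j) = 2*j/(10 + j))
(g(-4) - C)*613 - 1050 = (2*(-4)/(10 - 4) - 1*(-741))*613 - 1050 = (2*(-4)/6 + 741)*613 - 1050 = (2*(-4)*(⅙) + 741)*613 - 1050 = (-4/3 + 741)*613 - 1050 = (2219/3)*613 - 1050 = 1360247/3 - 1050 = 1357097/3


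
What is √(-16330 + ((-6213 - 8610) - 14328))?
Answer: I*√45481 ≈ 213.26*I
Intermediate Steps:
√(-16330 + ((-6213 - 8610) - 14328)) = √(-16330 + (-14823 - 14328)) = √(-16330 - 29151) = √(-45481) = I*√45481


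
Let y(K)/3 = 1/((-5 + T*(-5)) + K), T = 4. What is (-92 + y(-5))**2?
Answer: 848241/100 ≈ 8482.4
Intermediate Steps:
y(K) = 3/(-25 + K) (y(K) = 3/((-5 + 4*(-5)) + K) = 3/((-5 - 20) + K) = 3/(-25 + K))
(-92 + y(-5))**2 = (-92 + 3/(-25 - 5))**2 = (-92 + 3/(-30))**2 = (-92 + 3*(-1/30))**2 = (-92 - 1/10)**2 = (-921/10)**2 = 848241/100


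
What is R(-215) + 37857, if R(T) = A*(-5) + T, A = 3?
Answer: 37627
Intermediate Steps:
R(T) = -15 + T (R(T) = 3*(-5) + T = -15 + T)
R(-215) + 37857 = (-15 - 215) + 37857 = -230 + 37857 = 37627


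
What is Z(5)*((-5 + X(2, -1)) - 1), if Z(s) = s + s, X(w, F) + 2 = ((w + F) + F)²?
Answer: -80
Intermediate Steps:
X(w, F) = -2 + (w + 2*F)² (X(w, F) = -2 + ((w + F) + F)² = -2 + ((F + w) + F)² = -2 + (w + 2*F)²)
Z(s) = 2*s
Z(5)*((-5 + X(2, -1)) - 1) = (2*5)*((-5 + (-2 + (2 + 2*(-1))²)) - 1) = 10*((-5 + (-2 + (2 - 2)²)) - 1) = 10*((-5 + (-2 + 0²)) - 1) = 10*((-5 + (-2 + 0)) - 1) = 10*((-5 - 2) - 1) = 10*(-7 - 1) = 10*(-8) = -80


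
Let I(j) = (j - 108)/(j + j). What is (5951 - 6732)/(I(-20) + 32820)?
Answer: -3905/164116 ≈ -0.023794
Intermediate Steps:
I(j) = (-108 + j)/(2*j) (I(j) = (-108 + j)/((2*j)) = (-108 + j)*(1/(2*j)) = (-108 + j)/(2*j))
(5951 - 6732)/(I(-20) + 32820) = (5951 - 6732)/((1/2)*(-108 - 20)/(-20) + 32820) = -781/((1/2)*(-1/20)*(-128) + 32820) = -781/(16/5 + 32820) = -781/164116/5 = -781*5/164116 = -3905/164116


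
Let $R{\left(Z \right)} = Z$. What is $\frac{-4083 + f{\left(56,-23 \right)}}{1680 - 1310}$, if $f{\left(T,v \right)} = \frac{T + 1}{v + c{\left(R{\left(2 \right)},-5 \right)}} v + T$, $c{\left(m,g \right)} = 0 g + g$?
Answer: $- \frac{22289}{2072} \approx -10.757$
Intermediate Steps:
$c{\left(m,g \right)} = g$ ($c{\left(m,g \right)} = 0 + g = g$)
$f{\left(T,v \right)} = T + \frac{v \left(1 + T\right)}{-5 + v}$ ($f{\left(T,v \right)} = \frac{T + 1}{v - 5} v + T = \frac{1 + T}{-5 + v} v + T = \frac{v \left(1 + T\right)}{-5 + v} + T = T + \frac{v \left(1 + T\right)}{-5 + v}$)
$\frac{-4083 + f{\left(56,-23 \right)}}{1680 - 1310} = \frac{-4083 + \frac{-23 - 280 + 2 \cdot 56 \left(-23\right)}{-5 - 23}}{1680 - 1310} = \frac{-4083 + \frac{-23 - 280 - 2576}{-28}}{370} = \left(-4083 - - \frac{2879}{28}\right) \frac{1}{370} = \left(-4083 + \frac{2879}{28}\right) \frac{1}{370} = \left(- \frac{111445}{28}\right) \frac{1}{370} = - \frac{22289}{2072}$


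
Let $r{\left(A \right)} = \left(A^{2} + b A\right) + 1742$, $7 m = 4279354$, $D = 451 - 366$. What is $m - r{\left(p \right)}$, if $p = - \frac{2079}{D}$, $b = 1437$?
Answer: $\frac{32577551498}{50575} \approx 6.4414 \cdot 10^{5}$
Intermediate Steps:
$D = 85$ ($D = 451 - 366 = 85$)
$m = \frac{4279354}{7}$ ($m = \frac{1}{7} \cdot 4279354 = \frac{4279354}{7} \approx 6.1134 \cdot 10^{5}$)
$p = - \frac{2079}{85} \approx -24.459$
$r{\left(A \right)} = 1742 + A^{2} + 1437 A$ ($r{\left(A \right)} = \left(A^{2} + 1437 A\right) + 1742 = 1742 + A^{2} + 1437 A$)
$m - r{\left(p \right)} = \frac{4279354}{7} - \left(1742 + \left(- \frac{2079}{85}\right)^{2} + 1437 \left(- \frac{2079}{85}\right)\right) = \frac{4279354}{7} - \left(1742 + \frac{4322241}{7225} - \frac{2987523}{85}\right) = \frac{4279354}{7} - - \frac{237031264}{7225} = \frac{4279354}{7} + \frac{237031264}{7225} = \frac{32577551498}{50575}$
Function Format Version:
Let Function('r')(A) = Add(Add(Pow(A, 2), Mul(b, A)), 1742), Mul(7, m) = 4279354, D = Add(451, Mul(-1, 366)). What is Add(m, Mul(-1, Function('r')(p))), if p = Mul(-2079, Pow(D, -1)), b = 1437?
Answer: Rational(32577551498, 50575) ≈ 6.4414e+5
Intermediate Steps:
D = 85 (D = Add(451, -366) = 85)
m = Rational(4279354, 7) (m = Mul(Rational(1, 7), 4279354) = Rational(4279354, 7) ≈ 6.1134e+5)
p = Rational(-2079, 85) (p = Mul(-2079, Pow(85, -1)) = Mul(-2079, Rational(1, 85)) = Rational(-2079, 85) ≈ -24.459)
Function('r')(A) = Add(1742, Pow(A, 2), Mul(1437, A)) (Function('r')(A) = Add(Add(Pow(A, 2), Mul(1437, A)), 1742) = Add(1742, Pow(A, 2), Mul(1437, A)))
Add(m, Mul(-1, Function('r')(p))) = Add(Rational(4279354, 7), Mul(-1, Add(1742, Pow(Rational(-2079, 85), 2), Mul(1437, Rational(-2079, 85))))) = Add(Rational(4279354, 7), Mul(-1, Add(1742, Rational(4322241, 7225), Rational(-2987523, 85)))) = Add(Rational(4279354, 7), Mul(-1, Rational(-237031264, 7225))) = Add(Rational(4279354, 7), Rational(237031264, 7225)) = Rational(32577551498, 50575)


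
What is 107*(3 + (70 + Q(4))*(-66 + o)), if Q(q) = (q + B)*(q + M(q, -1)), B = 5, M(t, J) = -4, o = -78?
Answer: -1078239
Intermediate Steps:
Q(q) = (-4 + q)*(5 + q) (Q(q) = (q + 5)*(q - 4) = (5 + q)*(-4 + q) = (-4 + q)*(5 + q))
107*(3 + (70 + Q(4))*(-66 + o)) = 107*(3 + (70 + (-20 + 4 + 4²))*(-66 - 78)) = 107*(3 + (70 + (-20 + 4 + 16))*(-144)) = 107*(3 + (70 + 0)*(-144)) = 107*(3 + 70*(-144)) = 107*(3 - 10080) = 107*(-10077) = -1078239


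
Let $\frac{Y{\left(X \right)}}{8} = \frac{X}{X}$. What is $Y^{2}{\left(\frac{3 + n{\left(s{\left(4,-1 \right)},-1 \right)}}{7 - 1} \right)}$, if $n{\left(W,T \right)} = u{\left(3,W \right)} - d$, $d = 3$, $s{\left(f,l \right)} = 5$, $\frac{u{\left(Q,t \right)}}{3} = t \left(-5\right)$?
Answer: $64$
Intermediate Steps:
$u{\left(Q,t \right)} = - 15 t$ ($u{\left(Q,t \right)} = 3 t \left(-5\right) = 3 \left(- 5 t\right) = - 15 t$)
$n{\left(W,T \right)} = -3 - 15 W$ ($n{\left(W,T \right)} = - 15 W - 3 = -3 - 15 W$)
$Y{\left(X \right)} = 8$ ($Y{\left(X \right)} = 8 \frac{X}{X} = 8 \cdot 1 = 8$)
$Y^{2}{\left(\frac{3 + n{\left(s{\left(4,-1 \right)},-1 \right)}}{7 - 1} \right)} = 8^{2} = 64$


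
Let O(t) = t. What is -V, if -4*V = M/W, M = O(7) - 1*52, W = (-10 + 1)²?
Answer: -5/36 ≈ -0.13889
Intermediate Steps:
W = 81 (W = (-9)² = 81)
M = -45 (M = 7 - 1*52 = 7 - 52 = -45)
V = 5/36 (V = -(-45)/(4*81) = -¼*(-5/9) = 5/36 ≈ 0.13889)
-V = -1*5/36 = -5/36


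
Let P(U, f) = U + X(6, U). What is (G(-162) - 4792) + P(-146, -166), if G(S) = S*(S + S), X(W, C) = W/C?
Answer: 3471147/73 ≈ 47550.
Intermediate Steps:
G(S) = 2*S² (G(S) = S*(2*S) = 2*S²)
P(U, f) = U + 6/U
(G(-162) - 4792) + P(-146, -166) = (2*(-162)² - 4792) + (-146 + 6/(-146)) = (2*26244 - 4792) + (-146 + 6*(-1/146)) = (52488 - 4792) + (-146 - 3/73) = 47696 - 10661/73 = 3471147/73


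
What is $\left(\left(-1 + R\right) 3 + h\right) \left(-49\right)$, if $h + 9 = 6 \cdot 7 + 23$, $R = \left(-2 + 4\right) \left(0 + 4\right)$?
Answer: $-3773$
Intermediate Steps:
$R = 8$ ($R = 2 \cdot 4 = 8$)
$h = 56$ ($h = -9 + \left(6 \cdot 7 + 23\right) = -9 + \left(42 + 23\right) = -9 + 65 = 56$)
$\left(\left(-1 + R\right) 3 + h\right) \left(-49\right) = \left(\left(-1 + 8\right) 3 + 56\right) \left(-49\right) = \left(7 \cdot 3 + 56\right) \left(-49\right) = \left(21 + 56\right) \left(-49\right) = 77 \left(-49\right) = -3773$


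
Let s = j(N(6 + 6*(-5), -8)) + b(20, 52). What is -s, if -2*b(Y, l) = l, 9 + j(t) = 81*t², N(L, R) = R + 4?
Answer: -1261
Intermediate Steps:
N(L, R) = 4 + R
j(t) = -9 + 81*t²
b(Y, l) = -l/2
s = 1261 (s = (-9 + 81*(4 - 8)²) - ½*52 = (-9 + 81*(-4)²) - 26 = (-9 + 81*16) - 26 = (-9 + 1296) - 26 = 1287 - 26 = 1261)
-s = -1*1261 = -1261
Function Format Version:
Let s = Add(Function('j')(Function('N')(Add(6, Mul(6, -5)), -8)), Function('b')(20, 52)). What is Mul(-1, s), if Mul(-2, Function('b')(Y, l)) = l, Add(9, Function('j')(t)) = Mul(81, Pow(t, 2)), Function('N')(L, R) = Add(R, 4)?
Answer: -1261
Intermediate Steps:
Function('N')(L, R) = Add(4, R)
Function('j')(t) = Add(-9, Mul(81, Pow(t, 2)))
Function('b')(Y, l) = Mul(Rational(-1, 2), l)
s = 1261 (s = Add(Add(-9, Mul(81, Pow(Add(4, -8), 2))), Mul(Rational(-1, 2), 52)) = Add(Add(-9, Mul(81, Pow(-4, 2))), -26) = Add(Add(-9, Mul(81, 16)), -26) = Add(Add(-9, 1296), -26) = Add(1287, -26) = 1261)
Mul(-1, s) = Mul(-1, 1261) = -1261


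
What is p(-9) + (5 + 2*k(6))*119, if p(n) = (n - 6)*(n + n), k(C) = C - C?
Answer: 865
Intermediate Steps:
k(C) = 0
p(n) = 2*n*(-6 + n) (p(n) = (-6 + n)*(2*n) = 2*n*(-6 + n))
p(-9) + (5 + 2*k(6))*119 = 2*(-9)*(-6 - 9) + (5 + 2*0)*119 = 2*(-9)*(-15) + (5 + 0)*119 = 270 + 5*119 = 270 + 595 = 865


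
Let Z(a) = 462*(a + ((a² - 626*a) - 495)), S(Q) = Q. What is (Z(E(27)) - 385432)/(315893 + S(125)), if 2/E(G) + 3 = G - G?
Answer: -632125/474027 ≈ -1.3335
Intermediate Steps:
E(G) = -⅔ (E(G) = 2/(-3 + (G - G)) = 2/(-3 + 0) = 2/(-3) = 2*(-⅓) = -⅔)
Z(a) = -228690 - 288750*a + 462*a² (Z(a) = 462*(a + (-495 + a² - 626*a)) = 462*(-495 + a² - 625*a) = -228690 - 288750*a + 462*a²)
(Z(E(27)) - 385432)/(315893 + S(125)) = ((-228690 - 288750*(-⅔) + 462*(-⅔)²) - 385432)/(315893 + 125) = ((-228690 + 192500 + 462*(4/9)) - 385432)/316018 = ((-228690 + 192500 + 616/3) - 385432)*(1/316018) = (-107954/3 - 385432)*(1/316018) = -1264250/3*1/316018 = -632125/474027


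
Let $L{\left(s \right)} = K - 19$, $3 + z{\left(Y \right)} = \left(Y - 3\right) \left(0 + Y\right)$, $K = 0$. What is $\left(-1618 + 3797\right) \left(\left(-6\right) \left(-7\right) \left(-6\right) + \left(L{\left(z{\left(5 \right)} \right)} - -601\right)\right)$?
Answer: $719070$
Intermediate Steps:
$z{\left(Y \right)} = -3 + Y \left(-3 + Y\right)$ ($z{\left(Y \right)} = -3 + \left(Y - 3\right) \left(0 + Y\right) = -3 + \left(-3 + Y\right) Y = -3 + Y \left(-3 + Y\right)$)
$L{\left(s \right)} = -19$ ($L{\left(s \right)} = 0 - 19 = -19$)
$\left(-1618 + 3797\right) \left(\left(-6\right) \left(-7\right) \left(-6\right) + \left(L{\left(z{\left(5 \right)} \right)} - -601\right)\right) = \left(-1618 + 3797\right) \left(\left(-6\right) \left(-7\right) \left(-6\right) - -582\right) = 2179 \left(42 \left(-6\right) + \left(-19 + 601\right)\right) = 2179 \left(-252 + 582\right) = 2179 \cdot 330 = 719070$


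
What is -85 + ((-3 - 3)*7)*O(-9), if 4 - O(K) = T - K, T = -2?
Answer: 41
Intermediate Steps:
O(K) = 6 + K (O(K) = 4 - (-2 - K) = 4 + (2 + K) = 6 + K)
-85 + ((-3 - 3)*7)*O(-9) = -85 + ((-3 - 3)*7)*(6 - 9) = -85 - 6*7*(-3) = -85 - 42*(-3) = -85 + 126 = 41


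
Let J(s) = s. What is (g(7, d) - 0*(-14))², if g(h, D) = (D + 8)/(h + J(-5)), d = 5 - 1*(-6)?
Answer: 361/4 ≈ 90.250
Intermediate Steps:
d = 11 (d = 5 + 6 = 11)
g(h, D) = (8 + D)/(-5 + h) (g(h, D) = (D + 8)/(h - 5) = (8 + D)/(-5 + h))
(g(7, d) - 0*(-14))² = ((8 + 11)/(-5 + 7) - 0*(-14))² = (19/2 - 1*0)² = ((½)*19 + 0)² = (19/2 + 0)² = (19/2)² = 361/4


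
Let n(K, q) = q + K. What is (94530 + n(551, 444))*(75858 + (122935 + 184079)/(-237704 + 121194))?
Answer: 84424121576715/11651 ≈ 7.2461e+9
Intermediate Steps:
n(K, q) = K + q
(94530 + n(551, 444))*(75858 + (122935 + 184079)/(-237704 + 121194)) = (94530 + (551 + 444))*(75858 + (122935 + 184079)/(-237704 + 121194)) = (94530 + 995)*(75858 + 307014/(-116510)) = 95525*(75858 + 307014*(-1/116510)) = 95525*(75858 - 153507/58255) = 95525*(4418954283/58255) = 84424121576715/11651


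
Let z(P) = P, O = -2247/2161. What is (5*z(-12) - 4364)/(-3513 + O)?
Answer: 1195033/949230 ≈ 1.2589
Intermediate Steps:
O = -2247/2161 (O = -2247*1/2161 = -2247/2161 ≈ -1.0398)
(5*z(-12) - 4364)/(-3513 + O) = (5*(-12) - 4364)/(-3513 - 2247/2161) = (-60 - 4364)/(-7593840/2161) = -4424*(-2161/7593840) = 1195033/949230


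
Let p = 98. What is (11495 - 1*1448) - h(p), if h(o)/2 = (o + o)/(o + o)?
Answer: 10045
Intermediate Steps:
h(o) = 2 (h(o) = 2*((o + o)/(o + o)) = 2*((2*o)/((2*o))) = 2*((2*o)*(1/(2*o))) = 2*1 = 2)
(11495 - 1*1448) - h(p) = (11495 - 1*1448) - 1*2 = (11495 - 1448) - 2 = 10047 - 2 = 10045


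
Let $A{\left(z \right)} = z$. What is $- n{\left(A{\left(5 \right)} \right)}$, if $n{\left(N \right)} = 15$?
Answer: $-15$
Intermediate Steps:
$- n{\left(A{\left(5 \right)} \right)} = \left(-1\right) 15 = -15$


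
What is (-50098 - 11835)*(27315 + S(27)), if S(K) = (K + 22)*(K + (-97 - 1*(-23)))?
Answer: -1549068196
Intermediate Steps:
S(K) = (-74 + K)*(22 + K) (S(K) = (22 + K)*(K + (-97 + 23)) = (22 + K)*(K - 74) = (22 + K)*(-74 + K) = (-74 + K)*(22 + K))
(-50098 - 11835)*(27315 + S(27)) = (-50098 - 11835)*(27315 + (-1628 + 27² - 52*27)) = -61933*(27315 + (-1628 + 729 - 1404)) = -61933*(27315 - 2303) = -61933*25012 = -1549068196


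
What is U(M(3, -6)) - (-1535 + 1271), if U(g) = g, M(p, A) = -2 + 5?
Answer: 267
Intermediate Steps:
M(p, A) = 3
U(M(3, -6)) - (-1535 + 1271) = 3 - (-1535 + 1271) = 3 - 1*(-264) = 3 + 264 = 267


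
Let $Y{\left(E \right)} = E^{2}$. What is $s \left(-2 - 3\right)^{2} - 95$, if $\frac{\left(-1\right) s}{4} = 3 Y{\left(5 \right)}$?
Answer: $-7595$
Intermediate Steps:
$s = -300$ ($s = - 4 \cdot 3 \cdot 5^{2} = - 4 \cdot 3 \cdot 25 = \left(-4\right) 75 = -300$)
$s \left(-2 - 3\right)^{2} - 95 = - 300 \left(-2 - 3\right)^{2} - 95 = - 300 \left(-5\right)^{2} - 95 = \left(-300\right) 25 - 95 = -7500 - 95 = -7595$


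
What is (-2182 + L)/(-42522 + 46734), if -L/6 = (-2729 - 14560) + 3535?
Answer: 40171/2106 ≈ 19.075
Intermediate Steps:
L = 82524 (L = -6*((-2729 - 14560) + 3535) = -6*(-17289 + 3535) = -6*(-13754) = 82524)
(-2182 + L)/(-42522 + 46734) = (-2182 + 82524)/(-42522 + 46734) = 80342/4212 = 80342*(1/4212) = 40171/2106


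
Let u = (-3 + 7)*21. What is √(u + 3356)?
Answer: 4*√215 ≈ 58.651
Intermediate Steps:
u = 84 (u = 4*21 = 84)
√(u + 3356) = √(84 + 3356) = √3440 = 4*√215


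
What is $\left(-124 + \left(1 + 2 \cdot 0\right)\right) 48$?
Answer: $-5904$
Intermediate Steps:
$\left(-124 + \left(1 + 2 \cdot 0\right)\right) 48 = \left(-124 + \left(1 + 0\right)\right) 48 = \left(-124 + 1\right) 48 = \left(-123\right) 48 = -5904$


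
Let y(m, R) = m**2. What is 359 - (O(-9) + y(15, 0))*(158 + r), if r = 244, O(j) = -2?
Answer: -89287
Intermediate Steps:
359 - (O(-9) + y(15, 0))*(158 + r) = 359 - (-2 + 15**2)*(158 + 244) = 359 - (-2 + 225)*402 = 359 - 223*402 = 359 - 1*89646 = 359 - 89646 = -89287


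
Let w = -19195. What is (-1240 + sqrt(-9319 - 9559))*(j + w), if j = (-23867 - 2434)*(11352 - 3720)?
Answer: 248928049480 - 200748427*I*sqrt(18878) ≈ 2.4893e+11 - 2.7582e+10*I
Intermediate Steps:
j = -200729232 (j = -26301*7632 = -200729232)
(-1240 + sqrt(-9319 - 9559))*(j + w) = (-1240 + sqrt(-9319 - 9559))*(-200729232 - 19195) = (-1240 + sqrt(-18878))*(-200748427) = (-1240 + I*sqrt(18878))*(-200748427) = 248928049480 - 200748427*I*sqrt(18878)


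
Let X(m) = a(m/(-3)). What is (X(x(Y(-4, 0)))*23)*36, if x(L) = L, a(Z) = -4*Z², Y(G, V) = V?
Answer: 0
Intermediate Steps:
X(m) = -4*m²/9
(X(x(Y(-4, 0)))*23)*36 = (-4/9*0²*23)*36 = (-4/9*0*23)*36 = (0*23)*36 = 0*36 = 0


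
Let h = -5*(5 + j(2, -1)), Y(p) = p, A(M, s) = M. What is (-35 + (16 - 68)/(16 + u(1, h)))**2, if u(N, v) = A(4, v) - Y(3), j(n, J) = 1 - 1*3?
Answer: 418609/289 ≈ 1448.5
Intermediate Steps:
j(n, J) = -2 (j(n, J) = 1 - 3 = -2)
h = -15 (h = -5*(5 - 2) = -5*3 = -15)
u(N, v) = 1 (u(N, v) = 4 - 1*3 = 4 - 3 = 1)
(-35 + (16 - 68)/(16 + u(1, h)))**2 = (-35 + (16 - 68)/(16 + 1))**2 = (-35 - 52/17)**2 = (-647/17)**2 = 418609/289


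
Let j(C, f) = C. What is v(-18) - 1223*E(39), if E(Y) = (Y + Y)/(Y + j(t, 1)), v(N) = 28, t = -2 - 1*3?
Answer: -47221/17 ≈ -2777.7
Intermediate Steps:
t = -5 (t = -2 - 3 = -5)
E(Y) = 2*Y/(-5 + Y) (E(Y) = (Y + Y)/(Y - 5) = (2*Y)/(-5 + Y) = 2*Y/(-5 + Y))
v(-18) - 1223*E(39) = 28 - 2446*39/(-5 + 39) = 28 - 2446*39/34 = 28 - 1223*39/17 = 28 - 47697/17 = -47221/17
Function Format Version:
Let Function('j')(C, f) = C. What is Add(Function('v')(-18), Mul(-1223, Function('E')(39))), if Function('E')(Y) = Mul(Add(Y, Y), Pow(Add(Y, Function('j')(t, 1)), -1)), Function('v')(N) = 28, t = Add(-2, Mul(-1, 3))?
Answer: Rational(-47221, 17) ≈ -2777.7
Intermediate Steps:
t = -5 (t = Add(-2, -3) = -5)
Function('E')(Y) = Mul(2, Y, Pow(Add(-5, Y), -1)) (Function('E')(Y) = Mul(Add(Y, Y), Pow(Add(Y, -5), -1)) = Mul(Mul(2, Y), Pow(Add(-5, Y), -1)) = Mul(2, Y, Pow(Add(-5, Y), -1)))
Add(Function('v')(-18), Mul(-1223, Function('E')(39))) = Add(28, Mul(-1223, Mul(2, 39, Pow(Add(-5, 39), -1)))) = Add(28, Mul(-1223, Mul(2, 39, Pow(34, -1)))) = Add(28, Mul(-1223, Mul(2, 39, Rational(1, 34)))) = Add(28, Mul(-1223, Rational(39, 17))) = Add(28, Rational(-47697, 17)) = Rational(-47221, 17)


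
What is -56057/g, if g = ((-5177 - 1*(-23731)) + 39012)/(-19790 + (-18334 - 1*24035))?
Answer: 3484447063/57566 ≈ 60530.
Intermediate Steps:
g = -57566/62159 (g = ((-5177 + 23731) + 39012)/(-19790 + (-18334 - 24035)) = (18554 + 39012)/(-19790 - 42369) = 57566/(-62159) = 57566*(-1/62159) = -57566/62159 ≈ -0.92611)
-56057/g = -56057/(-57566/62159) = -56057*(-62159/57566) = 3484447063/57566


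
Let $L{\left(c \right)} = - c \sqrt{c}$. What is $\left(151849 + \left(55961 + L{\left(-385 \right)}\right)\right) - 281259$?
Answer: $-73449 + 385 i \sqrt{385} \approx -73449.0 + 7554.2 i$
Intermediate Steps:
$L{\left(c \right)} = - c^{\frac{3}{2}}$
$\left(151849 + \left(55961 + L{\left(-385 \right)}\right)\right) - 281259 = \left(151849 + \left(55961 - \left(-385\right)^{\frac{3}{2}}\right)\right) - 281259 = \left(151849 + \left(55961 - - 385 i \sqrt{385}\right)\right) - 281259 = \left(151849 + \left(55961 + 385 i \sqrt{385}\right)\right) - 281259 = \left(207810 + 385 i \sqrt{385}\right) - 281259 = -73449 + 385 i \sqrt{385}$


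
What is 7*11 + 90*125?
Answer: 11327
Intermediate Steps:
7*11 + 90*125 = 77 + 11250 = 11327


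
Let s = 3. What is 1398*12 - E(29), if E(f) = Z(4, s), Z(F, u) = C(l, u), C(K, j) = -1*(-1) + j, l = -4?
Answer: 16772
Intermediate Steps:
C(K, j) = 1 + j
Z(F, u) = 1 + u
E(f) = 4 (E(f) = 1 + 3 = 4)
1398*12 - E(29) = 1398*12 - 1*4 = 16776 - 4 = 16772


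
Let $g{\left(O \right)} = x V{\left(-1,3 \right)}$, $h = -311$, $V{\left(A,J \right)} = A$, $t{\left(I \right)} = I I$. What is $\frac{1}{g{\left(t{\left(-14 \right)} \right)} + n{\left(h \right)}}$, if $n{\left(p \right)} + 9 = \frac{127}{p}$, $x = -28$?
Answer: $\frac{311}{5782} \approx 0.053788$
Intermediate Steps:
$t{\left(I \right)} = I^{2}$
$n{\left(p \right)} = -9 + \frac{127}{p}$
$g{\left(O \right)} = 28$ ($g{\left(O \right)} = \left(-28\right) \left(-1\right) = 28$)
$\frac{1}{g{\left(t{\left(-14 \right)} \right)} + n{\left(h \right)}} = \frac{1}{28 - \left(9 - \frac{127}{-311}\right)} = \frac{1}{28 + \left(-9 + 127 \left(- \frac{1}{311}\right)\right)} = \frac{1}{28 - \frac{2926}{311}} = \frac{1}{\frac{5782}{311}} = \frac{311}{5782}$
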